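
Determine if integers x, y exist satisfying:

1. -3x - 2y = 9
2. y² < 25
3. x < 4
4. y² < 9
Yes

Take x = -3, y = 0. Substituting into each constraint:
  (1) -3(-3) - 2(0) = 9 ✓
  (2) y² = (0)² = 0, and 0 < 25 ✓
  (3) -3 < 4 ✓
  (4) y² = (0)² = 0, and 0 < 9 ✓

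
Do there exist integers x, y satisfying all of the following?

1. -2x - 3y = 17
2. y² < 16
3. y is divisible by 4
No

A contradictory subset is {-2x - 3y = 17, y is divisible by 4}. No integer assignment can satisfy these jointly:

  - -2x - 3y = 17: is a linear equation tying the variables together
  - y is divisible by 4: restricts y to multiples of 4

Modular obstruction: writing y = 4y', every remaining term of the linear equation is divisible by 2, so the left side is ≡ 0 (mod 2); but the right side 17 ≡ 1 (mod 2). No integers can satisfy it.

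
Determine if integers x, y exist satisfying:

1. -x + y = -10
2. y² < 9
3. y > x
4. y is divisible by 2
No

A contradictory subset is {-x + y = -10, y > x}. No integer assignment can satisfy these jointly:

  - -x + y = -10: is a linear equation tying the variables together
  - y > x: bounds one variable relative to another variable

From the equation, x − y = 10, i.e. y − x = -10; but y > x requires y − x ≥ 1. Contradiction.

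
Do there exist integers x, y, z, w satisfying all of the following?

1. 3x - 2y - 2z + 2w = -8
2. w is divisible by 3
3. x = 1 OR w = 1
No

The full constraint system is jointly infeasible over the integers. Each constraint and what it forces:

  - 3x - 2y - 2z + 2w = -8: is a linear equation tying the variables together
  - w is divisible by 3: restricts w to multiples of 3
  - x = 1 OR w = 1: forces a choice: either x = 1 or w = 1

Split on the disjunction (x = 1 OR w = 1):
  • If x = 1: with x = 1, writing w = 3w', every remaining term of the linear equation is divisible by 2, so the left side is ≡ 0 (mod 2); but the right side -11 ≡ 1 (mod 2). No integers can satisfy it.
  • If w = 1: this contradicts the divisibility constraint — 1 is not a multiple of 3.
Both branches are infeasible, so the system has no integer solution.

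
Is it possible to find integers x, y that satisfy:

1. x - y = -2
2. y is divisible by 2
Yes

Take x = -2, y = 0. Substituting into each constraint:
  (1) (-2) + 0 = -2 ✓
  (2) 0 = 2 × 0, remainder 0 ✓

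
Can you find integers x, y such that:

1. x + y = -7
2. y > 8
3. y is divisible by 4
Yes

Take x = -19, y = 12. Substituting into each constraint:
  (1) (-19) + 12 = -7 ✓
  (2) 12 > 8 ✓
  (3) 12 = 4 × 3, remainder 0 ✓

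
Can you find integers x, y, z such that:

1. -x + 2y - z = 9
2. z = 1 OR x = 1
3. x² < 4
Yes

Take x = 0, y = 5, z = 1. Substituting into each constraint:
  (1) 0 + 2(5) + (-1) = 9 ✓
  (2) z = 1, target 1 ✓ (first branch holds)
  (3) x² = (0)² = 0, and 0 < 4 ✓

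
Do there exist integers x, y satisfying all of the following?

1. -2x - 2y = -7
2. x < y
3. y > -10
No

Even the single constraint (-2x - 2y = -7) is infeasible over the integers.

  - -2x - 2y = -7: every term on the left is divisible by 2, so the LHS ≡ 0 (mod 2), but the RHS -7 is not — no integer solution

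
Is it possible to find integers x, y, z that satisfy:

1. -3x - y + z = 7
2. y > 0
Yes

Take x = 0, y = 1, z = 8. Substituting into each constraint:
  (1) -3(0) + (-1) + 8 = 7 ✓
  (2) 1 > 0 ✓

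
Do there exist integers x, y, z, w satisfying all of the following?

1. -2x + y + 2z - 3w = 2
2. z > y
Yes

Take x = 0, y = 0, z = 1, w = 0. Substituting into each constraint:
  (1) -2(0) + 0 + 2(1) - 3(0) = 2 ✓
  (2) 1 > 0 ✓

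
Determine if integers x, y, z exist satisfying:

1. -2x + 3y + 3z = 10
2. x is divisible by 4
Yes

Take x = 4, y = -2, z = 8. Substituting into each constraint:
  (1) -2(4) + 3(-2) + 3(8) = 10 ✓
  (2) 4 = 4 × 1, remainder 0 ✓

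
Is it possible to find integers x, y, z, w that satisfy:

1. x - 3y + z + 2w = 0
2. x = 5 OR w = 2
Yes

Take x = 2, y = 2, z = 0, w = 2. Substituting into each constraint:
  (1) 2 - 3(2) + 0 + 2(2) = 0 ✓
  (2) w = 2, target 2 ✓ (second branch holds)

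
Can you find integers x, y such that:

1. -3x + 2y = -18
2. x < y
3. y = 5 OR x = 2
No

The full constraint system is jointly infeasible over the integers. Each constraint and what it forces:

  - -3x + 2y = -18: is a linear equation tying the variables together
  - x < y: bounds one variable relative to another variable
  - y = 5 OR x = 2: forces a choice: either y = 5 or x = 2

Split on the disjunction (y = 5 OR x = 2):
  • If y = 5: with y = 5, every remaining term of the linear equation is divisible by 3, so the left side is ≡ 0 (mod 3); but the right side -28 ≡ 2 (mod 3). No integers can satisfy it.
  • If x = 2: the equation forces y = -6, giving (x, y) = (2, -6), which violates y > x.
Both branches are infeasible, so the system has no integer solution.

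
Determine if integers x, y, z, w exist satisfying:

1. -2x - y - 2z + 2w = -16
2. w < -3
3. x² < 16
Yes

Take x = 0, y = 0, z = 4, w = -4. Substituting into each constraint:
  (1) -2(0) + 0 - 2(4) + 2(-4) = -16 ✓
  (2) -4 < -3 ✓
  (3) x² = (0)² = 0, and 0 < 16 ✓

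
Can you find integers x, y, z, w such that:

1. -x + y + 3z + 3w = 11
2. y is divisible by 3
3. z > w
Yes

Take x = -14, y = 0, z = 0, w = -1. Substituting into each constraint:
  (1) 14 + 0 + 3(0) + 3(-1) = 11 ✓
  (2) 0 = 3 × 0, remainder 0 ✓
  (3) 0 > -1 ✓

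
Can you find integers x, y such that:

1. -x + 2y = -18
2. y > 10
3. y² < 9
No

A contradictory subset is {y > 10, y² < 9}. No integer assignment can satisfy these jointly:

  - y > 10: bounds one variable relative to a constant
  - y² < 9: restricts y to |y| ≤ 2

Direct contradiction: the bounds on y require y ≥ 11 and y ≤ 2 simultaneously, which is empty.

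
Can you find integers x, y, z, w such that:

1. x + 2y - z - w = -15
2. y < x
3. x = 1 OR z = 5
Yes

Take x = 1, y = 0, z = 16, w = 0. Substituting into each constraint:
  (1) 1 + 2(0) + (-16) + 0 = -15 ✓
  (2) 0 < 1 ✓
  (3) x = 1, target 1 ✓ (first branch holds)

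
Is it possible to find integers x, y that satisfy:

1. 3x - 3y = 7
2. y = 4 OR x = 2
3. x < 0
No

Even the single constraint (3x - 3y = 7) is infeasible over the integers.

  - 3x - 3y = 7: every term on the left is divisible by 3, so the LHS ≡ 0 (mod 3), but the RHS 7 is not — no integer solution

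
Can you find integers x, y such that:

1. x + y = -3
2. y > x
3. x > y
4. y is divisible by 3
No

A contradictory subset is {y > x, x > y}. No integer assignment can satisfy these jointly:

  - y > x: bounds one variable relative to another variable
  - x > y: bounds one variable relative to another variable

Direct contradiction: y > x and x > y cannot both hold.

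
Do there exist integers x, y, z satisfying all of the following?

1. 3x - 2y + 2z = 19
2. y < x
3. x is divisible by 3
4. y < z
Yes

Take x = 3, y = 2, z = 7. Substituting into each constraint:
  (1) 3(3) - 2(2) + 2(7) = 19 ✓
  (2) 2 < 3 ✓
  (3) 3 = 3 × 1, remainder 0 ✓
  (4) 2 < 7 ✓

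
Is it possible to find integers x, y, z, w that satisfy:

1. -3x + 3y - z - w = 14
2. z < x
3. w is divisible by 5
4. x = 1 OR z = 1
Yes

Take x = 1, y = 5, z = -2, w = 0. Substituting into each constraint:
  (1) -3(1) + 3(5) + 2 + 0 = 14 ✓
  (2) -2 < 1 ✓
  (3) 0 = 5 × 0, remainder 0 ✓
  (4) x = 1, target 1 ✓ (first branch holds)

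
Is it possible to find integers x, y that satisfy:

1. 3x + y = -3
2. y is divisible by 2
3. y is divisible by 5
Yes

Take x = -1, y = 0. Substituting into each constraint:
  (1) 3(-1) + 0 = -3 ✓
  (2) 0 = 2 × 0, remainder 0 ✓
  (3) 0 = 5 × 0, remainder 0 ✓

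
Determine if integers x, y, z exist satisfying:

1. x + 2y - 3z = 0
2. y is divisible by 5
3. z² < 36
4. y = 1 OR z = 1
Yes

Take x = -7, y = 5, z = 1. Substituting into each constraint:
  (1) (-7) + 2(5) - 3(1) = 0 ✓
  (2) 5 = 5 × 1, remainder 0 ✓
  (3) z² = (1)² = 1, and 1 < 36 ✓
  (4) z = 1, target 1 ✓ (second branch holds)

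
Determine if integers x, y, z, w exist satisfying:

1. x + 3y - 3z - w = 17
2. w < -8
Yes

Take x = 0, y = 0, z = 0, w = -17. Substituting into each constraint:
  (1) 0 + 3(0) - 3(0) + 17 = 17 ✓
  (2) -17 < -8 ✓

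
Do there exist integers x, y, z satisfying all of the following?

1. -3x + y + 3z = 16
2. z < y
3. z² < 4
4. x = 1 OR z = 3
Yes

Take x = 1, y = 19, z = 0. Substituting into each constraint:
  (1) -3(1) + 19 + 3(0) = 16 ✓
  (2) 0 < 19 ✓
  (3) z² = (0)² = 0, and 0 < 4 ✓
  (4) x = 1, target 1 ✓ (first branch holds)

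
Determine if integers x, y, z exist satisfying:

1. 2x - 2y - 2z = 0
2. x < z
Yes

Take x = -1, y = -1, z = 0. Substituting into each constraint:
  (1) 2(-1) - 2(-1) - 2(0) = 0 ✓
  (2) -1 < 0 ✓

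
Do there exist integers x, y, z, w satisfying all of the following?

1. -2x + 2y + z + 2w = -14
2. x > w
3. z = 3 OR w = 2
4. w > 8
No

A contradictory subset is {-2x + 2y + z + 2w = -14, z = 3 OR w = 2, w > 8}. No integer assignment can satisfy these jointly:

  - -2x + 2y + z + 2w = -14: is a linear equation tying the variables together
  - z = 3 OR w = 2: forces a choice: either z = 3 or w = 2
  - w > 8: bounds one variable relative to a constant

Split on the disjunction (z = 3 OR w = 2):
  • If z = 3: with z = 3, every remaining term of the linear equation is divisible by 2, so the left side is ≡ 0 (mod 2); but the right side -17 ≡ 1 (mod 2). No integers can satisfy it.
  • If w = 2: this contradicts the bound w ≥ 9.
Both branches are infeasible, so the system has no integer solution.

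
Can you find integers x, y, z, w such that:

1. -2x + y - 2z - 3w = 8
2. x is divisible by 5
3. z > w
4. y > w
Yes

Take x = -5, y = 2, z = 2, w = 0. Substituting into each constraint:
  (1) -2(-5) + 2 - 2(2) - 3(0) = 8 ✓
  (2) -5 = 5 × -1, remainder 0 ✓
  (3) 2 > 0 ✓
  (4) 2 > 0 ✓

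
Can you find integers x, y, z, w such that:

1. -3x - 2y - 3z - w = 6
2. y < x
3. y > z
Yes

Take x = 1, y = 0, z = -1, w = -6. Substituting into each constraint:
  (1) -3(1) - 2(0) - 3(-1) + 6 = 6 ✓
  (2) 0 < 1 ✓
  (3) 0 > -1 ✓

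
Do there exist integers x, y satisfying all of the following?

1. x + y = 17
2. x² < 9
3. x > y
No

The full constraint system is jointly infeasible over the integers. Each constraint and what it forces:

  - x + y = 17: is a linear equation tying the variables together
  - x² < 9: restricts x to |x| ≤ 2
  - x > y: bounds one variable relative to another variable

Propagating the comparison: y < x and x ≤ 2 give y ≤ 1. Range argument: with x ∈ [-2, 2], y ∈ [−∞, 1], the left side of the equation is at most 3, but the right side is 17 > 3. No integer solution exists.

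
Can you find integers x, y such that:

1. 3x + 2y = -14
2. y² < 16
Yes

Take x = -4, y = -1. Substituting into each constraint:
  (1) 3(-4) + 2(-1) = -14 ✓
  (2) y² = (-1)² = 1, and 1 < 16 ✓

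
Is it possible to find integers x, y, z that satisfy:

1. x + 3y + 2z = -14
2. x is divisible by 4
Yes

Take x = 0, y = 0, z = -7. Substituting into each constraint:
  (1) 0 + 3(0) + 2(-7) = -14 ✓
  (2) 0 = 4 × 0, remainder 0 ✓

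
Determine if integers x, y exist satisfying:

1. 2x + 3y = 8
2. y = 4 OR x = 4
Yes

Take x = -2, y = 4. Substituting into each constraint:
  (1) 2(-2) + 3(4) = 8 ✓
  (2) y = 4, target 4 ✓ (first branch holds)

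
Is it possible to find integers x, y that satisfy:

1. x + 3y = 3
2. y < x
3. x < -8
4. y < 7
No

A contradictory subset is {x + 3y = 3, y < x, x < -8}. No integer assignment can satisfy these jointly:

  - x + 3y = 3: is a linear equation tying the variables together
  - y < x: bounds one variable relative to another variable
  - x < -8: bounds one variable relative to a constant

Propagating the comparison: y < x and x ≤ -9 give y ≤ -10. Range argument: with x ∈ [−∞, -9], y ∈ [−∞, -10], the left side of the equation is at most -39, but the right side is 3 > -39. No integer solution exists.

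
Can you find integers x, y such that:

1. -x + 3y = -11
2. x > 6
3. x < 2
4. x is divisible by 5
No

A contradictory subset is {x > 6, x < 2}. No integer assignment can satisfy these jointly:

  - x > 6: bounds one variable relative to a constant
  - x < 2: bounds one variable relative to a constant

Direct contradiction: the bounds on x require x ≥ 7 and x ≤ 1 simultaneously, which is empty.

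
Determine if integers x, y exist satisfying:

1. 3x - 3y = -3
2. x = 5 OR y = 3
Yes

Take x = 5, y = 6. Substituting into each constraint:
  (1) 3(5) - 3(6) = -3 ✓
  (2) x = 5, target 5 ✓ (first branch holds)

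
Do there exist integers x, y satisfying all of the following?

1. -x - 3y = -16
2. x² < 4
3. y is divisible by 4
No

The full constraint system is jointly infeasible over the integers. Each constraint and what it forces:

  - -x - 3y = -16: is a linear equation tying the variables together
  - x² < 4: restricts x to |x| ≤ 1
  - y is divisible by 4: restricts y to multiples of 4

The bounds confine x to {-1, 0, 1}. For each value, substitute into the equation:
  • x = -1: the equation gives -3y = -17, so y would not be an integer.
  • x = 0: the equation gives -3y = -16, so y would not be an integer.
  • x = 1: the equation forces y = 5, but 4 does not divide 5.
Every case fails, so no integer solution exists.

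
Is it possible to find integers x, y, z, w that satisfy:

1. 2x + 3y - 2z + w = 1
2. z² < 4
Yes

Take x = 0, y = 0, z = 0, w = 1. Substituting into each constraint:
  (1) 2(0) + 3(0) - 2(0) + 1 = 1 ✓
  (2) z² = (0)² = 0, and 0 < 4 ✓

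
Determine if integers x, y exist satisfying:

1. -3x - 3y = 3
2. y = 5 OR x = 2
Yes

Take x = 2, y = -3. Substituting into each constraint:
  (1) -3(2) - 3(-3) = 3 ✓
  (2) x = 2, target 2 ✓ (second branch holds)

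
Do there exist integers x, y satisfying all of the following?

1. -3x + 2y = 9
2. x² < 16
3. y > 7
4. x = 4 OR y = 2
No

A contradictory subset is {x² < 16, y > 7, x = 4 OR y = 2}. No integer assignment can satisfy these jointly:

  - x² < 16: restricts x to |x| ≤ 3
  - y > 7: bounds one variable relative to a constant
  - x = 4 OR y = 2: forces a choice: either x = 4 or y = 2

Split on the disjunction (x = 4 OR y = 2):
  • If x = 4: this contradicts x² < 16, which requires |x| ≤ 3.
  • If y = 2: this contradicts the bound y ≥ 8.
Both branches are infeasible, so the system has no integer solution.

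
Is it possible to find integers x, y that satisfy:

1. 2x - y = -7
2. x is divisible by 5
Yes

Take x = 0, y = 7. Substituting into each constraint:
  (1) 2(0) + (-7) = -7 ✓
  (2) 0 = 5 × 0, remainder 0 ✓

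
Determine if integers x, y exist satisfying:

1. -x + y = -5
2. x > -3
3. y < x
Yes

Take x = 5, y = 0. Substituting into each constraint:
  (1) (-5) + 0 = -5 ✓
  (2) 5 > -3 ✓
  (3) 0 < 5 ✓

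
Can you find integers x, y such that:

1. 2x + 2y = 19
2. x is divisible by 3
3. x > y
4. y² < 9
No

Even the single constraint (2x + 2y = 19) is infeasible over the integers.

  - 2x + 2y = 19: every term on the left is divisible by 2, so the LHS ≡ 0 (mod 2), but the RHS 19 is not — no integer solution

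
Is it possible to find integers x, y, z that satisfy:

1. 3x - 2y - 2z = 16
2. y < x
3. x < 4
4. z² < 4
Yes

Take x = 2, y = -5, z = 0. Substituting into each constraint:
  (1) 3(2) - 2(-5) - 2(0) = 16 ✓
  (2) -5 < 2 ✓
  (3) 2 < 4 ✓
  (4) z² = (0)² = 0, and 0 < 4 ✓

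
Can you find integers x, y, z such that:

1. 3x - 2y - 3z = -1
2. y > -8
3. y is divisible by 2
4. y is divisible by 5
Yes

Take x = 14, y = 20, z = 1. Substituting into each constraint:
  (1) 3(14) - 2(20) - 3(1) = -1 ✓
  (2) 20 > -8 ✓
  (3) 20 = 2 × 10, remainder 0 ✓
  (4) 20 = 5 × 4, remainder 0 ✓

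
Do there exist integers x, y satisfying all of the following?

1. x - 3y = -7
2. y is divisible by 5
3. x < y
Yes

Take x = -7, y = 0. Substituting into each constraint:
  (1) (-7) - 3(0) = -7 ✓
  (2) 0 = 5 × 0, remainder 0 ✓
  (3) -7 < 0 ✓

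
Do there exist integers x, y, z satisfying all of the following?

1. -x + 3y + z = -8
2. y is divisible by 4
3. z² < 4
Yes

Take x = 8, y = 0, z = 0. Substituting into each constraint:
  (1) (-8) + 3(0) + 0 = -8 ✓
  (2) 0 = 4 × 0, remainder 0 ✓
  (3) z² = (0)² = 0, and 0 < 4 ✓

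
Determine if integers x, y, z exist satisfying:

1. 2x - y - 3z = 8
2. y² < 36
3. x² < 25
Yes

Take x = 4, y = 0, z = 0. Substituting into each constraint:
  (1) 2(4) + 0 - 3(0) = 8 ✓
  (2) y² = (0)² = 0, and 0 < 36 ✓
  (3) x² = (4)² = 16, and 16 < 25 ✓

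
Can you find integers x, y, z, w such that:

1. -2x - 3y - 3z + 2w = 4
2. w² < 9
Yes

Take x = -2, y = 0, z = 0, w = 0. Substituting into each constraint:
  (1) -2(-2) - 3(0) - 3(0) + 2(0) = 4 ✓
  (2) w² = (0)² = 0, and 0 < 9 ✓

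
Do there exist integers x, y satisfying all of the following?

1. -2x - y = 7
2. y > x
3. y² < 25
Yes

Take x = -3, y = -1. Substituting into each constraint:
  (1) -2(-3) + 1 = 7 ✓
  (2) -1 > -3 ✓
  (3) y² = (-1)² = 1, and 1 < 25 ✓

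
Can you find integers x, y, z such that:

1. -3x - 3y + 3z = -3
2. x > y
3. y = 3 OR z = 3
Yes

Take x = 3, y = 1, z = 3. Substituting into each constraint:
  (1) -3(3) - 3(1) + 3(3) = -3 ✓
  (2) 3 > 1 ✓
  (3) z = 3, target 3 ✓ (second branch holds)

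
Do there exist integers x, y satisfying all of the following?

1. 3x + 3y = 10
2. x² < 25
No

Even the single constraint (3x + 3y = 10) is infeasible over the integers.

  - 3x + 3y = 10: every term on the left is divisible by 3, so the LHS ≡ 0 (mod 3), but the RHS 10 is not — no integer solution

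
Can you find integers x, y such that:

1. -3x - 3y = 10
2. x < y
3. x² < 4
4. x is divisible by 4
No

Even the single constraint (-3x - 3y = 10) is infeasible over the integers.

  - -3x - 3y = 10: every term on the left is divisible by 3, so the LHS ≡ 0 (mod 3), but the RHS 10 is not — no integer solution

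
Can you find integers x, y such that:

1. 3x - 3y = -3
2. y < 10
Yes

Take x = -1, y = 0. Substituting into each constraint:
  (1) 3(-1) - 3(0) = -3 ✓
  (2) 0 < 10 ✓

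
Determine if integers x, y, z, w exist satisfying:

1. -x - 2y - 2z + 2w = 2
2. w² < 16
Yes

Take x = 0, y = 0, z = -1, w = 0. Substituting into each constraint:
  (1) 0 - 2(0) - 2(-1) + 2(0) = 2 ✓
  (2) w² = (0)² = 0, and 0 < 16 ✓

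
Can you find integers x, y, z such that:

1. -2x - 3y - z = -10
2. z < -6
Yes

Take x = 7, y = 1, z = -7. Substituting into each constraint:
  (1) -2(7) - 3(1) + 7 = -10 ✓
  (2) -7 < -6 ✓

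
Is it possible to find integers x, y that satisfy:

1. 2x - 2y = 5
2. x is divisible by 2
No

Even the single constraint (2x - 2y = 5) is infeasible over the integers.

  - 2x - 2y = 5: every term on the left is divisible by 2, so the LHS ≡ 0 (mod 2), but the RHS 5 is not — no integer solution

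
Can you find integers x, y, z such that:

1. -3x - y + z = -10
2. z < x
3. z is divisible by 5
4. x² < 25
Yes

Take x = 1, y = 7, z = 0. Substituting into each constraint:
  (1) -3(1) + (-7) + 0 = -10 ✓
  (2) 0 < 1 ✓
  (3) 0 = 5 × 0, remainder 0 ✓
  (4) x² = (1)² = 1, and 1 < 25 ✓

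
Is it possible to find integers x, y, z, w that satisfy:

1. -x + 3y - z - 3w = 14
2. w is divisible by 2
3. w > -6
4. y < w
Yes

Take x = -17, y = -1, z = 0, w = 0. Substituting into each constraint:
  (1) 17 + 3(-1) + 0 - 3(0) = 14 ✓
  (2) 0 = 2 × 0, remainder 0 ✓
  (3) 0 > -6 ✓
  (4) -1 < 0 ✓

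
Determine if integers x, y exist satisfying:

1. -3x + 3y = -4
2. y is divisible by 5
No

Even the single constraint (-3x + 3y = -4) is infeasible over the integers.

  - -3x + 3y = -4: every term on the left is divisible by 3, so the LHS ≡ 0 (mod 3), but the RHS -4 is not — no integer solution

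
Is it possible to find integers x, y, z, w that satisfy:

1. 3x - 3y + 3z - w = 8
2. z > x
Yes

Take x = 0, y = 0, z = 1, w = -5. Substituting into each constraint:
  (1) 3(0) - 3(0) + 3(1) + 5 = 8 ✓
  (2) 1 > 0 ✓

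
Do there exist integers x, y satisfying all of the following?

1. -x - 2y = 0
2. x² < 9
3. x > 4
No

A contradictory subset is {x² < 9, x > 4}. No integer assignment can satisfy these jointly:

  - x² < 9: restricts x to |x| ≤ 2
  - x > 4: bounds one variable relative to a constant

Direct contradiction: the bounds on x require x ≥ 5 and x ≤ 2 simultaneously, which is empty.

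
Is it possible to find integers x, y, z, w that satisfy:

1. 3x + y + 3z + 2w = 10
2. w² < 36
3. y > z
Yes

Take x = 1, y = 1, z = 0, w = 3. Substituting into each constraint:
  (1) 3(1) + 1 + 3(0) + 2(3) = 10 ✓
  (2) w² = (3)² = 9, and 9 < 36 ✓
  (3) 1 > 0 ✓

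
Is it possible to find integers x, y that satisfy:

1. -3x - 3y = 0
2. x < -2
Yes

Take x = -3, y = 3. Substituting into each constraint:
  (1) -3(-3) - 3(3) = 0 ✓
  (2) -3 < -2 ✓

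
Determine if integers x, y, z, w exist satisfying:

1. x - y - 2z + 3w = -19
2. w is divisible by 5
Yes

Take x = -19, y = 0, z = 0, w = 0. Substituting into each constraint:
  (1) (-19) + 0 - 2(0) + 3(0) = -19 ✓
  (2) 0 = 5 × 0, remainder 0 ✓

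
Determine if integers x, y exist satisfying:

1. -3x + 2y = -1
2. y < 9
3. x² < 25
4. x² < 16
Yes

Take x = 1, y = 1. Substituting into each constraint:
  (1) -3(1) + 2(1) = -1 ✓
  (2) 1 < 9 ✓
  (3) x² = (1)² = 1, and 1 < 25 ✓
  (4) x² = (1)² = 1, and 1 < 16 ✓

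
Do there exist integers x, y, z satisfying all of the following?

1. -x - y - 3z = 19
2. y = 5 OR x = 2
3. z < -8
Yes

Take x = 3, y = 5, z = -9. Substituting into each constraint:
  (1) (-3) + (-5) - 3(-9) = 19 ✓
  (2) y = 5, target 5 ✓ (first branch holds)
  (3) -9 < -8 ✓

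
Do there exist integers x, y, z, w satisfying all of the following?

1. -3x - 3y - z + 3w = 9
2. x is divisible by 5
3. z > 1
Yes

Take x = 0, y = 0, z = 3, w = 4. Substituting into each constraint:
  (1) -3(0) - 3(0) + (-3) + 3(4) = 9 ✓
  (2) 0 = 5 × 0, remainder 0 ✓
  (3) 3 > 1 ✓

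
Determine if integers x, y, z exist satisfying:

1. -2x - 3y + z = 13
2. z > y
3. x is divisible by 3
Yes

Take x = -6, y = 0, z = 1. Substituting into each constraint:
  (1) -2(-6) - 3(0) + 1 = 13 ✓
  (2) 1 > 0 ✓
  (3) -6 = 3 × -2, remainder 0 ✓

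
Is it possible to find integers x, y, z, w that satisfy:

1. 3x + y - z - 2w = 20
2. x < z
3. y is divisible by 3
Yes

Take x = 0, y = 0, z = 2, w = -11. Substituting into each constraint:
  (1) 3(0) + 0 + (-2) - 2(-11) = 20 ✓
  (2) 0 < 2 ✓
  (3) 0 = 3 × 0, remainder 0 ✓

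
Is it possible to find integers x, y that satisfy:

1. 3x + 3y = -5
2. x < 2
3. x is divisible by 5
No

Even the single constraint (3x + 3y = -5) is infeasible over the integers.

  - 3x + 3y = -5: every term on the left is divisible by 3, so the LHS ≡ 0 (mod 3), but the RHS -5 is not — no integer solution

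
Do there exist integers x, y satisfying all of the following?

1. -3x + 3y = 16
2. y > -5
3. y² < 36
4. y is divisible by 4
No

Even the single constraint (-3x + 3y = 16) is infeasible over the integers.

  - -3x + 3y = 16: every term on the left is divisible by 3, so the LHS ≡ 0 (mod 3), but the RHS 16 is not — no integer solution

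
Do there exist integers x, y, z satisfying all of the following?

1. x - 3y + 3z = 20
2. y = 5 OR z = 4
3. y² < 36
Yes

Take x = 8, y = 0, z = 4. Substituting into each constraint:
  (1) 8 - 3(0) + 3(4) = 20 ✓
  (2) z = 4, target 4 ✓ (second branch holds)
  (3) y² = (0)² = 0, and 0 < 36 ✓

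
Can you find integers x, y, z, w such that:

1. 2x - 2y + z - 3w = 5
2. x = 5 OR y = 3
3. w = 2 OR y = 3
Yes

Take x = 0, y = 3, z = 20, w = 3. Substituting into each constraint:
  (1) 2(0) - 2(3) + 20 - 3(3) = 5 ✓
  (2) y = 3, target 3 ✓ (second branch holds)
  (3) y = 3, target 3 ✓ (second branch holds)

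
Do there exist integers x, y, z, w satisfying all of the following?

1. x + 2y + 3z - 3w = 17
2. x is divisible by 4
Yes

Take x = 0, y = 10, z = 0, w = 1. Substituting into each constraint:
  (1) 0 + 2(10) + 3(0) - 3(1) = 17 ✓
  (2) 0 = 4 × 0, remainder 0 ✓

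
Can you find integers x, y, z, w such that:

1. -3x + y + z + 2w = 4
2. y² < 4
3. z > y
Yes

Take x = -1, y = 0, z = 1, w = 0. Substituting into each constraint:
  (1) -3(-1) + 0 + 1 + 2(0) = 4 ✓
  (2) y² = (0)² = 0, and 0 < 4 ✓
  (3) 1 > 0 ✓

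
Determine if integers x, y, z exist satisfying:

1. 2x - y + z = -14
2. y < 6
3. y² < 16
Yes

Take x = 0, y = 0, z = -14. Substituting into each constraint:
  (1) 2(0) + 0 + (-14) = -14 ✓
  (2) 0 < 6 ✓
  (3) y² = (0)² = 0, and 0 < 16 ✓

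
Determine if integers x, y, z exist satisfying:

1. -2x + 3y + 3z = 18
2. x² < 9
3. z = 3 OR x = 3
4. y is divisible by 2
No

The full constraint system is jointly infeasible over the integers. Each constraint and what it forces:

  - -2x + 3y + 3z = 18: is a linear equation tying the variables together
  - x² < 9: restricts x to |x| ≤ 2
  - z = 3 OR x = 3: forces a choice: either z = 3 or x = 3
  - y is divisible by 2: restricts y to multiples of 2

Split on the disjunction (z = 3 OR x = 3):
  • If z = 3: with z = 3, writing y = 2y', every remaining term of the linear equation is divisible by 2, so the left side is ≡ 0 (mod 2); but the right side 9 ≡ 1 (mod 2). No integers can satisfy it.
  • If x = 3: this contradicts x² < 9, which requires |x| ≤ 2.
Both branches are infeasible, so the system has no integer solution.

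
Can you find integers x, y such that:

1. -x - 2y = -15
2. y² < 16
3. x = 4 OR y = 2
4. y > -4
Yes

Take x = 11, y = 2. Substituting into each constraint:
  (1) (-11) - 2(2) = -15 ✓
  (2) y² = (2)² = 4, and 4 < 16 ✓
  (3) y = 2, target 2 ✓ (second branch holds)
  (4) 2 > -4 ✓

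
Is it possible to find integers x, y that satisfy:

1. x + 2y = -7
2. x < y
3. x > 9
No

The full constraint system is jointly infeasible over the integers. Each constraint and what it forces:

  - x + 2y = -7: is a linear equation tying the variables together
  - x < y: bounds one variable relative to another variable
  - x > 9: bounds one variable relative to a constant

Propagating the comparison: y > x and x ≥ 10 give y ≥ 11. Range argument: with x ∈ [10, ∞], y ∈ [11, ∞], the left side of the equation is at least 32, but the right side is -7 < 32. No integer solution exists.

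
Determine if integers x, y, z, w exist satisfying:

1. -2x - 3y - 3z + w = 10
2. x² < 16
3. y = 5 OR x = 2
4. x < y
Yes

Take x = 2, y = 3, z = 0, w = 23. Substituting into each constraint:
  (1) -2(2) - 3(3) - 3(0) + 23 = 10 ✓
  (2) x² = (2)² = 4, and 4 < 16 ✓
  (3) x = 2, target 2 ✓ (second branch holds)
  (4) 2 < 3 ✓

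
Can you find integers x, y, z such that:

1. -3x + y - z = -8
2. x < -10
Yes

Take x = -11, y = -41, z = 0. Substituting into each constraint:
  (1) -3(-11) + (-41) + 0 = -8 ✓
  (2) -11 < -10 ✓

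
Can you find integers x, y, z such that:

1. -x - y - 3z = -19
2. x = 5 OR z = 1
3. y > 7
Yes

Take x = 8, y = 8, z = 1. Substituting into each constraint:
  (1) (-8) + (-8) - 3(1) = -19 ✓
  (2) z = 1, target 1 ✓ (second branch holds)
  (3) 8 > 7 ✓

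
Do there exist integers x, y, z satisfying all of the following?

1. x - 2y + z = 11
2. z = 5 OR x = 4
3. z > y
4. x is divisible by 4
Yes

Take x = 4, y = -6, z = -5. Substituting into each constraint:
  (1) 4 - 2(-6) + (-5) = 11 ✓
  (2) x = 4, target 4 ✓ (second branch holds)
  (3) -5 > -6 ✓
  (4) 4 = 4 × 1, remainder 0 ✓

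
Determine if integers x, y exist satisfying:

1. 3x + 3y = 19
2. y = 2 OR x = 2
No

Even the single constraint (3x + 3y = 19) is infeasible over the integers.

  - 3x + 3y = 19: every term on the left is divisible by 3, so the LHS ≡ 0 (mod 3), but the RHS 19 is not — no integer solution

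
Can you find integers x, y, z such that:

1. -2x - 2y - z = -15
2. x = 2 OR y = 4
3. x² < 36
Yes

Take x = 2, y = 6, z = -1. Substituting into each constraint:
  (1) -2(2) - 2(6) + 1 = -15 ✓
  (2) x = 2, target 2 ✓ (first branch holds)
  (3) x² = (2)² = 4, and 4 < 36 ✓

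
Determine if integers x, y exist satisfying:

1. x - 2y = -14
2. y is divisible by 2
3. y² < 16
Yes

Take x = -14, y = 0. Substituting into each constraint:
  (1) (-14) - 2(0) = -14 ✓
  (2) 0 = 2 × 0, remainder 0 ✓
  (3) y² = (0)² = 0, and 0 < 16 ✓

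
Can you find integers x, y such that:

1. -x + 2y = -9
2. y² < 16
Yes

Take x = 9, y = 0. Substituting into each constraint:
  (1) (-9) + 2(0) = -9 ✓
  (2) y² = (0)² = 0, and 0 < 16 ✓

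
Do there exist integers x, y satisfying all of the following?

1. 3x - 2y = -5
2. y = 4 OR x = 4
Yes

Take x = 1, y = 4. Substituting into each constraint:
  (1) 3(1) - 2(4) = -5 ✓
  (2) y = 4, target 4 ✓ (first branch holds)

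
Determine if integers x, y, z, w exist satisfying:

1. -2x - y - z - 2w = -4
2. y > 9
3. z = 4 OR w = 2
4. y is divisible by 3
Yes

Take x = 0, y = 12, z = 4, w = -6. Substituting into each constraint:
  (1) -2(0) + (-12) + (-4) - 2(-6) = -4 ✓
  (2) 12 > 9 ✓
  (3) z = 4, target 4 ✓ (first branch holds)
  (4) 12 = 3 × 4, remainder 0 ✓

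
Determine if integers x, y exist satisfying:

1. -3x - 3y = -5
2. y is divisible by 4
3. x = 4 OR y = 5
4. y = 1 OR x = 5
No

Even the single constraint (-3x - 3y = -5) is infeasible over the integers.

  - -3x - 3y = -5: every term on the left is divisible by 3, so the LHS ≡ 0 (mod 3), but the RHS -5 is not — no integer solution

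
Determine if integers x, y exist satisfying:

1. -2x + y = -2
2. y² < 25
Yes

Take x = 0, y = -2. Substituting into each constraint:
  (1) -2(0) + (-2) = -2 ✓
  (2) y² = (-2)² = 4, and 4 < 25 ✓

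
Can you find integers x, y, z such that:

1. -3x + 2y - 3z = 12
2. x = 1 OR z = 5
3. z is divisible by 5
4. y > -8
Yes

Take x = 1, y = 0, z = -5. Substituting into each constraint:
  (1) -3(1) + 2(0) - 3(-5) = 12 ✓
  (2) x = 1, target 1 ✓ (first branch holds)
  (3) -5 = 5 × -1, remainder 0 ✓
  (4) 0 > -8 ✓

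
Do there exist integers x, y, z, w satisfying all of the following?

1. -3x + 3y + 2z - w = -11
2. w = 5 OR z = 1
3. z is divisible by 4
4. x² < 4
Yes

Take x = 1, y = -1, z = 0, w = 5. Substituting into each constraint:
  (1) -3(1) + 3(-1) + 2(0) + (-5) = -11 ✓
  (2) w = 5, target 5 ✓ (first branch holds)
  (3) 0 = 4 × 0, remainder 0 ✓
  (4) x² = (1)² = 1, and 1 < 4 ✓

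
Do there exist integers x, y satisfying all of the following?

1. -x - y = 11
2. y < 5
Yes

Take x = -11, y = 0. Substituting into each constraint:
  (1) 11 + 0 = 11 ✓
  (2) 0 < 5 ✓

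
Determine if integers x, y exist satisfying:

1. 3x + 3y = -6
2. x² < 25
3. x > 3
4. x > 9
No

A contradictory subset is {x² < 25, x > 9}. No integer assignment can satisfy these jointly:

  - x² < 25: restricts x to |x| ≤ 4
  - x > 9: bounds one variable relative to a constant

Direct contradiction: the bounds on x require x ≥ 10 and x ≤ 4 simultaneously, which is empty.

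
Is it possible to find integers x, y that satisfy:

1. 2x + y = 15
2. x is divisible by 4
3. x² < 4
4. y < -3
No

A contradictory subset is {2x + y = 15, x² < 4, y < -3}. No integer assignment can satisfy these jointly:

  - 2x + y = 15: is a linear equation tying the variables together
  - x² < 4: restricts x to |x| ≤ 1
  - y < -3: bounds one variable relative to a constant

Range argument: with x ∈ [-1, 1], y ∈ [−∞, -4], the left side of the equation is at most -2, but the right side is 15 > -2. No integer solution exists.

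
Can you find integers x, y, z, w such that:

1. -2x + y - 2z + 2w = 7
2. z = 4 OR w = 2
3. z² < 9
Yes

Take x = -1, y = 1, z = 0, w = 2. Substituting into each constraint:
  (1) -2(-1) + 1 - 2(0) + 2(2) = 7 ✓
  (2) w = 2, target 2 ✓ (second branch holds)
  (3) z² = (0)² = 0, and 0 < 9 ✓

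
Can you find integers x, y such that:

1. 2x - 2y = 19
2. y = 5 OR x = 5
No

Even the single constraint (2x - 2y = 19) is infeasible over the integers.

  - 2x - 2y = 19: every term on the left is divisible by 2, so the LHS ≡ 0 (mod 2), but the RHS 19 is not — no integer solution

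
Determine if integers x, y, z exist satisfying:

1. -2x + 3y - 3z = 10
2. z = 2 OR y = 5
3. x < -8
Yes

Take x = -11, y = 5, z = 9. Substituting into each constraint:
  (1) -2(-11) + 3(5) - 3(9) = 10 ✓
  (2) y = 5, target 5 ✓ (second branch holds)
  (3) -11 < -8 ✓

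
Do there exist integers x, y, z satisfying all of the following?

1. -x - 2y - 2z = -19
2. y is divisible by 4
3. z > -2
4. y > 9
Yes

Take x = -3, y = 12, z = -1. Substituting into each constraint:
  (1) 3 - 2(12) - 2(-1) = -19 ✓
  (2) 12 = 4 × 3, remainder 0 ✓
  (3) -1 > -2 ✓
  (4) 12 > 9 ✓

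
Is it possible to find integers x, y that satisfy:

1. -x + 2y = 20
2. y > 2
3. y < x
Yes

Take x = 22, y = 21. Substituting into each constraint:
  (1) (-22) + 2(21) = 20 ✓
  (2) 21 > 2 ✓
  (3) 21 < 22 ✓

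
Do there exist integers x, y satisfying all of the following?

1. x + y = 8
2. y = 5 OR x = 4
Yes

Take x = 4, y = 4. Substituting into each constraint:
  (1) 4 + 4 = 8 ✓
  (2) x = 4, target 4 ✓ (second branch holds)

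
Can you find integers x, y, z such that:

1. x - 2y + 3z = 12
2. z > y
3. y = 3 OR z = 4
Yes

Take x = 6, y = 3, z = 4. Substituting into each constraint:
  (1) 6 - 2(3) + 3(4) = 12 ✓
  (2) 4 > 3 ✓
  (3) y = 3, target 3 ✓ (first branch holds)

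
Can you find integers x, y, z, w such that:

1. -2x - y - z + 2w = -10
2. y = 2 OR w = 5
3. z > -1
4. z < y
Yes

Take x = 4, y = 2, z = 0, w = 0. Substituting into each constraint:
  (1) -2(4) + (-2) + 0 + 2(0) = -10 ✓
  (2) y = 2, target 2 ✓ (first branch holds)
  (3) 0 > -1 ✓
  (4) 0 < 2 ✓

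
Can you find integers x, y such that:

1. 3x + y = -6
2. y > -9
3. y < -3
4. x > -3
Yes

Take x = 0, y = -6. Substituting into each constraint:
  (1) 3(0) + (-6) = -6 ✓
  (2) -6 > -9 ✓
  (3) -6 < -3 ✓
  (4) 0 > -3 ✓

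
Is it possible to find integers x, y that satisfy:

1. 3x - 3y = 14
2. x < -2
No

Even the single constraint (3x - 3y = 14) is infeasible over the integers.

  - 3x - 3y = 14: every term on the left is divisible by 3, so the LHS ≡ 0 (mod 3), but the RHS 14 is not — no integer solution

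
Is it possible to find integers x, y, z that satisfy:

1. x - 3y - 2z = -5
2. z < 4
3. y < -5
Yes

Take x = -17, y = -6, z = 3. Substituting into each constraint:
  (1) (-17) - 3(-6) - 2(3) = -5 ✓
  (2) 3 < 4 ✓
  (3) -6 < -5 ✓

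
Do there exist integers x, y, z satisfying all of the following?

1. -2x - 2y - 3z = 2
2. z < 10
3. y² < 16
Yes

Take x = 2, y = 0, z = -2. Substituting into each constraint:
  (1) -2(2) - 2(0) - 3(-2) = 2 ✓
  (2) -2 < 10 ✓
  (3) y² = (0)² = 0, and 0 < 16 ✓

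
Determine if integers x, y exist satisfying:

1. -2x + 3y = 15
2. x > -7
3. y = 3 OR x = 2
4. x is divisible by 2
No

A contradictory subset is {-2x + 3y = 15, y = 3 OR x = 2, x is divisible by 2}. No integer assignment can satisfy these jointly:

  - -2x + 3y = 15: is a linear equation tying the variables together
  - y = 3 OR x = 2: forces a choice: either y = 3 or x = 2
  - x is divisible by 2: restricts x to multiples of 2

Split on the disjunction (y = 3 OR x = 2):
  • If y = 3: with y = 3, writing x = 2x', every remaining term of the linear equation is divisible by 4, so the left side is ≡ 0 (mod 4); but the right side 6 ≡ 2 (mod 4). No integers can satisfy it.
  • If x = 2: with x = 2, every remaining term of the linear equation is divisible by 3, so the left side is ≡ 0 (mod 3); but the right side 19 ≡ 1 (mod 3). No integers can satisfy it.
Both branches are infeasible, so the system has no integer solution.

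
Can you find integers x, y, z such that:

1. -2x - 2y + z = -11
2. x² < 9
Yes

Take x = 0, y = 0, z = -11. Substituting into each constraint:
  (1) -2(0) - 2(0) + (-11) = -11 ✓
  (2) x² = (0)² = 0, and 0 < 9 ✓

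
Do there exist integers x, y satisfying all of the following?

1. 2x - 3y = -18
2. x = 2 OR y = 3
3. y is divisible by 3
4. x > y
No

A contradictory subset is {2x - 3y = -18, x = 2 OR y = 3, x > y}. No integer assignment can satisfy these jointly:

  - 2x - 3y = -18: is a linear equation tying the variables together
  - x = 2 OR y = 3: forces a choice: either x = 2 or y = 3
  - x > y: bounds one variable relative to another variable

Split on the disjunction (x = 2 OR y = 3):
  • If x = 2: with x = 2, every remaining term of the linear equation is divisible by 3, so the left side is ≡ 0 (mod 3); but the right side -22 ≡ 2 (mod 3). No integers can satisfy it.
  • If y = 3: with y = 3, every remaining term of the linear equation is divisible by 2, so the left side is ≡ 0 (mod 2); but the right side -9 ≡ 1 (mod 2). No integers can satisfy it.
Both branches are infeasible, so the system has no integer solution.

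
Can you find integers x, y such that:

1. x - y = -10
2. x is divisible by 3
Yes

Take x = 0, y = 10. Substituting into each constraint:
  (1) 0 + (-10) = -10 ✓
  (2) 0 = 3 × 0, remainder 0 ✓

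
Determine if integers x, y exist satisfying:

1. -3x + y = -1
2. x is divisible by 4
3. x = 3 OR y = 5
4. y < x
No

A contradictory subset is {-3x + y = -1, x = 3 OR y = 5, y < x}. No integer assignment can satisfy these jointly:

  - -3x + y = -1: is a linear equation tying the variables together
  - x = 3 OR y = 5: forces a choice: either x = 3 or y = 5
  - y < x: bounds one variable relative to another variable

Split on the disjunction (x = 3 OR y = 5):
  • If x = 3: the equation forces y = 8, giving (x, y) = (3, 8), which violates x > y.
  • If y = 5: the equation forces x = 2, giving (y, x) = (5, 2), which violates x > y.
Both branches are infeasible, so the system has no integer solution.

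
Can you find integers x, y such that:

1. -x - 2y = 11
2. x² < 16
Yes

Take x = -1, y = -5. Substituting into each constraint:
  (1) 1 - 2(-5) = 11 ✓
  (2) x² = (-1)² = 1, and 1 < 16 ✓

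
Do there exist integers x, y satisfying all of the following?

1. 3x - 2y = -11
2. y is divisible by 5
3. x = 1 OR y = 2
No

The full constraint system is jointly infeasible over the integers. Each constraint and what it forces:

  - 3x - 2y = -11: is a linear equation tying the variables together
  - y is divisible by 5: restricts y to multiples of 5
  - x = 1 OR y = 2: forces a choice: either x = 1 or y = 2

Split on the disjunction (x = 1 OR y = 2):
  • If x = 1: with x = 1, writing y = 5y', every remaining term of the linear equation is divisible by 10, so the left side is ≡ 0 (mod 10); but the right side -14 ≡ 6 (mod 10). No integers can satisfy it.
  • If y = 2: this contradicts the divisibility constraint — 2 is not a multiple of 5.
Both branches are infeasible, so the system has no integer solution.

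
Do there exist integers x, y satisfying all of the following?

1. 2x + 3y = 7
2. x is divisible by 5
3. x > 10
Yes

Take x = 20, y = -11. Substituting into each constraint:
  (1) 2(20) + 3(-11) = 7 ✓
  (2) 20 = 5 × 4, remainder 0 ✓
  (3) 20 > 10 ✓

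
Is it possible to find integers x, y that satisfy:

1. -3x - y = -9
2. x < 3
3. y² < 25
Yes

Take x = 2, y = 3. Substituting into each constraint:
  (1) -3(2) + (-3) = -9 ✓
  (2) 2 < 3 ✓
  (3) y² = (3)² = 9, and 9 < 25 ✓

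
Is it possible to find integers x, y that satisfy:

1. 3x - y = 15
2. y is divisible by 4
Yes

Take x = 5, y = 0. Substituting into each constraint:
  (1) 3(5) + 0 = 15 ✓
  (2) 0 = 4 × 0, remainder 0 ✓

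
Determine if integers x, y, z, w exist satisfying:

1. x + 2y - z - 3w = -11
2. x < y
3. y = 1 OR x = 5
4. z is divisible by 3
Yes

Take x = -1, y = 1, z = 0, w = 4. Substituting into each constraint:
  (1) (-1) + 2(1) + 0 - 3(4) = -11 ✓
  (2) -1 < 1 ✓
  (3) y = 1, target 1 ✓ (first branch holds)
  (4) 0 = 3 × 0, remainder 0 ✓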